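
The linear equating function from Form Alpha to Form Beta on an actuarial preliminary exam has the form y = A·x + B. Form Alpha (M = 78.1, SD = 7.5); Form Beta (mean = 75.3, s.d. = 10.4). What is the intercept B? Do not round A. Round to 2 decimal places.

-33.00

A = SD_Y / SD_X = 10.4 / 7.5 = 1.386667
B = M_Y − A·M_X = 75.3 − 1.386667 × 78.1 = -33.00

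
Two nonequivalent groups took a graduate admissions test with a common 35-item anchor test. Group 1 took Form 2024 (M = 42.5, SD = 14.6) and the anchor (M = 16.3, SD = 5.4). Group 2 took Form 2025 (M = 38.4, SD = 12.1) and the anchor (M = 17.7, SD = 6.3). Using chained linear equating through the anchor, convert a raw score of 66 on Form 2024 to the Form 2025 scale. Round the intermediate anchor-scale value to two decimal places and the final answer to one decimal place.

Form 2024 → anchor (Group 1): v = (5.4/14.6)(66 − 42.5) + 16.3 = 24.99
anchor → Form 2025 (Group 2): y = (12.1/6.3)(24.99 − 17.7) + 38.4 = 52.4

52.4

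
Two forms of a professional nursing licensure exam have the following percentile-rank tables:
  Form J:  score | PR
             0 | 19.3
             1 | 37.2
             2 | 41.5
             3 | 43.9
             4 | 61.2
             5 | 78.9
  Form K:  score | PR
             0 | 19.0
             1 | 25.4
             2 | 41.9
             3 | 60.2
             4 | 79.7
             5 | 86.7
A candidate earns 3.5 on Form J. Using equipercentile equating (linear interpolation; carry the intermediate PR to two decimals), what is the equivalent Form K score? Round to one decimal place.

2.6

PR of 3.5 on Form J: 43.9 + (3.5 − 3)/(4 − 3) × (61.2 − 43.9) = 52.55
On Form K, PR 52.55 falls between score 2 (PR 41.9) and 3 (PR 60.2).
Interpolate: 2 + (52.55 − 41.9)/(60.2 − 41.9) × (3 − 2) = 2.6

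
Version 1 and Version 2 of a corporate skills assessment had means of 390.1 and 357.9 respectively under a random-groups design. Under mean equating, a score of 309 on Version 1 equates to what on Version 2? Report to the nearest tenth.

276.8

Mean equating: y = x + (M_Y − M_X) = 309 + (357.9 − 390.1) = 276.8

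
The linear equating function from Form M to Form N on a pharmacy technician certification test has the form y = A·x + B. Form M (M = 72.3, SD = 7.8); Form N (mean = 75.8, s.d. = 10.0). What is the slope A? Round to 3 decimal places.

1.282

A = SD_Y / SD_X = 10.0 / 7.8 = 1.282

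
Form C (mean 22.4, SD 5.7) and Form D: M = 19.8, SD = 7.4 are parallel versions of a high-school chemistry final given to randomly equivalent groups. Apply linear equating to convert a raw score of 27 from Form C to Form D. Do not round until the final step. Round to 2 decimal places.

Linear equating: y = (SD_Y/SD_X)(x − M_X) + M_Y
y = (7.4/5.7)(27 − 22.4) + 19.8
y = 1.298246 × 4.6 + 19.8 = 5.9719 + 19.8 = 25.77

25.77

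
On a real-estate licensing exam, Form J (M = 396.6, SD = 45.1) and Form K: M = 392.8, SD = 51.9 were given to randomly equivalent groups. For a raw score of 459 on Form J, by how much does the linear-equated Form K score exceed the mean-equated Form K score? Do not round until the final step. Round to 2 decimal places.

9.41

Mean-equated: 459 + (392.8 − 396.6) = 455.20
Linear-equated: (51.9/45.1)(459 − 396.6) + 392.8 = 464.608
Difference = 464.608 − 455.20 = 9.41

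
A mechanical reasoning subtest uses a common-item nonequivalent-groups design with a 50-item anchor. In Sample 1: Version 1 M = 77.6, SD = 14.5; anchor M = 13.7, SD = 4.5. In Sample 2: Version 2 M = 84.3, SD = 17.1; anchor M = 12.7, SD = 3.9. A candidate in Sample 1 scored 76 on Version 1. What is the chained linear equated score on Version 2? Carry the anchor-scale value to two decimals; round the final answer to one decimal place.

Version 1 → anchor (Sample 1): v = (4.5/14.5)(76 − 77.6) + 13.7 = 13.20
anchor → Version 2 (Sample 2): y = (17.1/3.9)(13.20 − 12.7) + 84.3 = 86.5

86.5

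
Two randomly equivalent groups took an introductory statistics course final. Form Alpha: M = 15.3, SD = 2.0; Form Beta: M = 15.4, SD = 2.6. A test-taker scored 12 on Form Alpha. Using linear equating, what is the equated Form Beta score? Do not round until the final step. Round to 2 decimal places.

Linear equating: y = (SD_Y/SD_X)(x − M_X) + M_Y
y = (2.6/2.0)(12 − 15.3) + 15.4
y = 1.300000 × -3.3 + 15.4 = -4.2900 + 15.4 = 11.11

11.11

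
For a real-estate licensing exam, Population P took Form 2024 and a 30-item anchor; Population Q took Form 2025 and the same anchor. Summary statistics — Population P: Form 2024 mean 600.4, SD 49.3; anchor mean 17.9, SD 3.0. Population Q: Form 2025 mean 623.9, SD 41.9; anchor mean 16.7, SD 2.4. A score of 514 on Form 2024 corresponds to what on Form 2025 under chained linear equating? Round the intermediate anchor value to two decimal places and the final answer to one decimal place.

553.0

Form 2024 → anchor (Population P): v = (3.0/49.3)(514 − 600.4) + 17.9 = 12.64
anchor → Form 2025 (Population Q): y = (41.9/2.4)(12.64 − 16.7) + 623.9 = 553.0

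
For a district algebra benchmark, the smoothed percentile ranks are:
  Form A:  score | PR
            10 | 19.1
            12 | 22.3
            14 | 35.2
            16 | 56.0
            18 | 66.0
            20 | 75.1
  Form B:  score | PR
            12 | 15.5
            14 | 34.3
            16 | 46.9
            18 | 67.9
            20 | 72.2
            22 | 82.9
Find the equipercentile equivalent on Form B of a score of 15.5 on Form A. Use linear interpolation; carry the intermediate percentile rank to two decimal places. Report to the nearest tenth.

PR of 15.5 on Form A: 35.2 + (15.5 − 14)/(16 − 14) × (56.0 − 35.2) = 50.80
On Form B, PR 50.80 falls between score 16 (PR 46.9) and 18 (PR 67.9).
Interpolate: 16 + (50.80 − 46.9)/(67.9 − 46.9) × (18 − 16) = 16.4

16.4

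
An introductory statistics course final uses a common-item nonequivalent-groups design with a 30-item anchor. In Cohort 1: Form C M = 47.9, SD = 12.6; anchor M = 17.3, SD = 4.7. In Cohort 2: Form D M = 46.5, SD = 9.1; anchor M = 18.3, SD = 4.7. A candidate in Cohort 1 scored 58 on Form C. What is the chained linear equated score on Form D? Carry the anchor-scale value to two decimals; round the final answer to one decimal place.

51.9

Form C → anchor (Cohort 1): v = (4.7/12.6)(58 − 47.9) + 17.3 = 21.07
anchor → Form D (Cohort 2): y = (9.1/4.7)(21.07 − 18.3) + 46.5 = 51.9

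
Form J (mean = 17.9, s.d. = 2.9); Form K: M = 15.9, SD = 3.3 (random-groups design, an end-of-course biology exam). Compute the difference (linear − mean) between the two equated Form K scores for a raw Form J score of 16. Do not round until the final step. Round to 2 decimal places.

Mean-equated: 16 + (15.9 − 17.9) = 14.00
Linear-equated: (3.3/2.9)(16 − 17.9) + 15.9 = 13.738
Difference = 13.738 − 14.00 = -0.26

-0.26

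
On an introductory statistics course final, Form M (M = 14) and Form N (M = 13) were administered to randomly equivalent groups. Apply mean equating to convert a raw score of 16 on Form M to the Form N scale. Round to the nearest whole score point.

15

Mean equating: y = x + (M_Y − M_X) = 16 + (13 − 14) = 15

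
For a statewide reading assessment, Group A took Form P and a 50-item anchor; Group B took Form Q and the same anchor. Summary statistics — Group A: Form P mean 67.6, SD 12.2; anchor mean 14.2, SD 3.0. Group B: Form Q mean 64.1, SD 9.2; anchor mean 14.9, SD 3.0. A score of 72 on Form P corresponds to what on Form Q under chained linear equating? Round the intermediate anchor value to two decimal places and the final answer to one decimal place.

65.3

Form P → anchor (Group A): v = (3.0/12.2)(72 − 67.6) + 14.2 = 15.28
anchor → Form Q (Group B): y = (9.2/3.0)(15.28 − 14.9) + 64.1 = 65.3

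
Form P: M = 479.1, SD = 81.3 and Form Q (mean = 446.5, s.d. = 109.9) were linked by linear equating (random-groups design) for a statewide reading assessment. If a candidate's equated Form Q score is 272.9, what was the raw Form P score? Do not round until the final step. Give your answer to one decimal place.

350.7

Invert y = (SD_Y/SD_X)(x − M_X) + M_Y:
x = (SD_X/SD_Y)(y − M_Y) + M_X = (81.3/109.9)(272.9 − 446.5) + 479.1
x = 0.739763 × -173.600 + 479.1 = 350.7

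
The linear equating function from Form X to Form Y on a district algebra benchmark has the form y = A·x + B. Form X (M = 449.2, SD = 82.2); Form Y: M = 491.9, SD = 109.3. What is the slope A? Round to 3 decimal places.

A = SD_Y / SD_X = 109.3 / 82.2 = 1.330

1.330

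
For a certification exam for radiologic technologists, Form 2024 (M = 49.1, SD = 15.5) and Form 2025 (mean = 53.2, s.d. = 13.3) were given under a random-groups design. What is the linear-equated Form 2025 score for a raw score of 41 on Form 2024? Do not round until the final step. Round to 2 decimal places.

Linear equating: y = (SD_Y/SD_X)(x − M_X) + M_Y
y = (13.3/15.5)(41 − 49.1) + 53.2
y = 0.858065 × -8.1 + 53.2 = -6.9503 + 53.2 = 46.25

46.25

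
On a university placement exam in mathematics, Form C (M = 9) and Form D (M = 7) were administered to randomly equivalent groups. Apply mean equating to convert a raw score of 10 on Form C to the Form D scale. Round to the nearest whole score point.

8

Mean equating: y = x + (M_Y − M_X) = 10 + (7 − 9) = 8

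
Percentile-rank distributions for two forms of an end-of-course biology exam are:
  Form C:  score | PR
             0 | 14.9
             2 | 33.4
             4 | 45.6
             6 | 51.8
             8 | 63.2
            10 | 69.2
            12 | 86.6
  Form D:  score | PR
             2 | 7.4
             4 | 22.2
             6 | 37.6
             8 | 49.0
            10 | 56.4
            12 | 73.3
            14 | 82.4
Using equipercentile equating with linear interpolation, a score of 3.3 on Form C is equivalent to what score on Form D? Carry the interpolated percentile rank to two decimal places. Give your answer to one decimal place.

6.7

PR of 3.3 on Form C: 33.4 + (3.3 − 2)/(4 − 2) × (45.6 − 33.4) = 41.33
On Form D, PR 41.33 falls between score 6 (PR 37.6) and 8 (PR 49.0).
Interpolate: 6 + (41.33 − 37.6)/(49.0 − 37.6) × (8 − 6) = 6.7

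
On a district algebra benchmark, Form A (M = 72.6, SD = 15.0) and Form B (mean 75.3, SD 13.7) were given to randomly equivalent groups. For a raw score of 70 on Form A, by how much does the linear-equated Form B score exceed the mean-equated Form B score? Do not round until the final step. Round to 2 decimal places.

Mean-equated: 70 + (75.3 − 72.6) = 72.70
Linear-equated: (13.7/15.0)(70 − 72.6) + 75.3 = 72.925
Difference = 72.925 − 72.70 = 0.23

0.23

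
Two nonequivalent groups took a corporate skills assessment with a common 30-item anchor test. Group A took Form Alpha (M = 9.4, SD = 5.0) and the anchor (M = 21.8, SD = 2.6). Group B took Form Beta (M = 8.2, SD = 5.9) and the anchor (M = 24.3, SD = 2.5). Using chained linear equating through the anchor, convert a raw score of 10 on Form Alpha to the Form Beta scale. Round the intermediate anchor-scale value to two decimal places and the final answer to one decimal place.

3.0

Form Alpha → anchor (Group A): v = (2.6/5.0)(10 − 9.4) + 21.8 = 22.11
anchor → Form Beta (Group B): y = (5.9/2.5)(22.11 − 24.3) + 8.2 = 3.0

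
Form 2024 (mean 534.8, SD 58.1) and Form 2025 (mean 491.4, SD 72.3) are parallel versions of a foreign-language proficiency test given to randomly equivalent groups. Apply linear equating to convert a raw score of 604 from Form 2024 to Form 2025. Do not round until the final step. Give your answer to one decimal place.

577.5

Linear equating: y = (SD_Y/SD_X)(x − M_X) + M_Y
y = (72.3/58.1)(604 − 534.8) + 491.4
y = 1.244406 × 69.2 + 491.4 = 86.1129 + 491.4 = 577.5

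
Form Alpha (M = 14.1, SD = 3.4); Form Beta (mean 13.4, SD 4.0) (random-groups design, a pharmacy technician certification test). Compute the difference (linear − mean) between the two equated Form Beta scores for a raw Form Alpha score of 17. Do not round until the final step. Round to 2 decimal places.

0.51

Mean-equated: 17 + (13.4 − 14.1) = 16.30
Linear-equated: (4.0/3.4)(17 − 14.1) + 13.4 = 16.812
Difference = 16.812 − 16.30 = 0.51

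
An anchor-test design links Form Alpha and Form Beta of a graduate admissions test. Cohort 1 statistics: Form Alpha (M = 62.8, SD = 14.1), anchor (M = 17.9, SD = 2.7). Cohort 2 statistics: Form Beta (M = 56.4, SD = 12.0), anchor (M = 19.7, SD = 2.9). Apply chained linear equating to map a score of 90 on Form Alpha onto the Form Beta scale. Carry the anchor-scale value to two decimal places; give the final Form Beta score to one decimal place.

Form Alpha → anchor (Cohort 1): v = (2.7/14.1)(90 − 62.8) + 17.9 = 23.11
anchor → Form Beta (Cohort 2): y = (12.0/2.9)(23.11 − 19.7) + 56.4 = 70.5

70.5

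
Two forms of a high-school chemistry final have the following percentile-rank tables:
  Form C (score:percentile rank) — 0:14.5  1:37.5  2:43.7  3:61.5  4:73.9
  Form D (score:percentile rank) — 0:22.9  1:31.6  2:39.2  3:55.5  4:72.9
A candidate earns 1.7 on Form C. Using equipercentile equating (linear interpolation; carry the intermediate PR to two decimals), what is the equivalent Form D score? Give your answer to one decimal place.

PR of 1.7 on Form C: 37.5 + (1.7 − 1)/(2 − 1) × (43.7 − 37.5) = 41.84
On Form D, PR 41.84 falls between score 2 (PR 39.2) and 3 (PR 55.5).
Interpolate: 2 + (41.84 − 39.2)/(55.5 − 39.2) × (3 − 2) = 2.2

2.2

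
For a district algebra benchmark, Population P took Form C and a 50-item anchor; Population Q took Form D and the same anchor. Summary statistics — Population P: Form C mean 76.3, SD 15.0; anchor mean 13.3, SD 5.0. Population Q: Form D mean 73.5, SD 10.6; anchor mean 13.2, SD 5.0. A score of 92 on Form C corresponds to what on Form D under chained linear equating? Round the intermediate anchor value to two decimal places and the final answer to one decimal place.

84.8

Form C → anchor (Population P): v = (5.0/15.0)(92 − 76.3) + 13.3 = 18.53
anchor → Form D (Population Q): y = (10.6/5.0)(18.53 − 13.2) + 73.5 = 84.8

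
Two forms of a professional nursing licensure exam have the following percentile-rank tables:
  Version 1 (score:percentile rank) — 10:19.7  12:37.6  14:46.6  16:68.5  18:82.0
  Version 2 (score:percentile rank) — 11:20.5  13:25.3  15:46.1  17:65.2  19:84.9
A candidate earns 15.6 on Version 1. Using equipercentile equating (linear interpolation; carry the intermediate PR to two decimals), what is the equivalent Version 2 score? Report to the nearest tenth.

PR of 15.6 on Version 1: 46.6 + (15.6 − 14)/(16 − 14) × (68.5 − 46.6) = 64.12
On Version 2, PR 64.12 falls between score 15 (PR 46.1) and 17 (PR 65.2).
Interpolate: 15 + (64.12 − 46.1)/(65.2 − 46.1) × (17 − 15) = 16.9

16.9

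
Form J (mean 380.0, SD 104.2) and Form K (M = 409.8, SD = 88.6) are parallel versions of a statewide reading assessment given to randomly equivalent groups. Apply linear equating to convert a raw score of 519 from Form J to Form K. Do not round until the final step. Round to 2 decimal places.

Linear equating: y = (SD_Y/SD_X)(x − M_X) + M_Y
y = (88.6/104.2)(519 − 380.0) + 409.8
y = 0.850288 × 139.0 + 409.8 = 118.1900 + 409.8 = 527.99

527.99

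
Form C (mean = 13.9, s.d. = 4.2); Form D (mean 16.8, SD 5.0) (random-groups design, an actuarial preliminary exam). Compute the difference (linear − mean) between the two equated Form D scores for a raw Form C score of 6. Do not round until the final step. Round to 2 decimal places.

-1.50

Mean-equated: 6 + (16.8 − 13.9) = 8.90
Linear-equated: (5.0/4.2)(6 − 13.9) + 16.8 = 7.395
Difference = 7.395 − 8.90 = -1.50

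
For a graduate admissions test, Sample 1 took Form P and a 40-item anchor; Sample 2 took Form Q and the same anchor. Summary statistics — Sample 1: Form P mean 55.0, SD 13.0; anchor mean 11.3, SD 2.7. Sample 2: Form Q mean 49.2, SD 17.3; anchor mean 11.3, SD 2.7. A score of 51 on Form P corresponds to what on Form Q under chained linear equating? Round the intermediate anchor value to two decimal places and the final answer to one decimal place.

Form P → anchor (Sample 1): v = (2.7/13.0)(51 − 55.0) + 11.3 = 10.47
anchor → Form Q (Sample 2): y = (17.3/2.7)(10.47 − 11.3) + 49.2 = 43.9

43.9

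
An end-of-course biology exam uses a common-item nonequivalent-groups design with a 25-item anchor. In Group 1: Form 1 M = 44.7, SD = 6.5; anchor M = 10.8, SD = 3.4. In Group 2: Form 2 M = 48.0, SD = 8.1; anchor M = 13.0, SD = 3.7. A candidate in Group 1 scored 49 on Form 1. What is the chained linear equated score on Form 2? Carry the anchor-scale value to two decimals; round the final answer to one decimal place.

Form 1 → anchor (Group 1): v = (3.4/6.5)(49 − 44.7) + 10.8 = 13.05
anchor → Form 2 (Group 2): y = (8.1/3.7)(13.05 − 13.0) + 48.0 = 48.1

48.1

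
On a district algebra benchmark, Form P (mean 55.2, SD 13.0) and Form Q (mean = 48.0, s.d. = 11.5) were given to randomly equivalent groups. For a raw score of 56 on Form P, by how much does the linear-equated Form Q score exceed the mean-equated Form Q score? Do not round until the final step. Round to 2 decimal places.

Mean-equated: 56 + (48.0 − 55.2) = 48.80
Linear-equated: (11.5/13.0)(56 − 55.2) + 48.0 = 48.708
Difference = 48.708 − 48.80 = -0.09

-0.09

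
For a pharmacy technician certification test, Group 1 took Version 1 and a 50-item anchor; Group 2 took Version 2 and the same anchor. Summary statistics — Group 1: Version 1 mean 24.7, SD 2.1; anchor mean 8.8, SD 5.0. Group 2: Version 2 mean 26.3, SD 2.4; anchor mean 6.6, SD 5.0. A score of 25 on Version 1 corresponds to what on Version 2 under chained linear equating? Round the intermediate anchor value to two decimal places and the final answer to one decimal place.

27.7

Version 1 → anchor (Group 1): v = (5.0/2.1)(25 − 24.7) + 8.8 = 9.51
anchor → Version 2 (Group 2): y = (2.4/5.0)(9.51 − 6.6) + 26.3 = 27.7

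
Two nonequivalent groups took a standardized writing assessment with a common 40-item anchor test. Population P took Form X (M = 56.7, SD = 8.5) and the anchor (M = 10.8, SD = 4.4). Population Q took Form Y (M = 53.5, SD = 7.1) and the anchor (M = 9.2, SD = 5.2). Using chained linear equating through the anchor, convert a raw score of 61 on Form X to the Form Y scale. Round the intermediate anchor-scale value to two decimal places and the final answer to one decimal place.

Form X → anchor (Population P): v = (4.4/8.5)(61 − 56.7) + 10.8 = 13.03
anchor → Form Y (Population Q): y = (7.1/5.2)(13.03 − 9.2) + 53.5 = 58.7

58.7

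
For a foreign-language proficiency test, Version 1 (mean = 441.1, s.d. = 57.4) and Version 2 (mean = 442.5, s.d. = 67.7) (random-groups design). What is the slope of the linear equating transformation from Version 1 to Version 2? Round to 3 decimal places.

1.179

A = SD_Y / SD_X = 67.7 / 57.4 = 1.179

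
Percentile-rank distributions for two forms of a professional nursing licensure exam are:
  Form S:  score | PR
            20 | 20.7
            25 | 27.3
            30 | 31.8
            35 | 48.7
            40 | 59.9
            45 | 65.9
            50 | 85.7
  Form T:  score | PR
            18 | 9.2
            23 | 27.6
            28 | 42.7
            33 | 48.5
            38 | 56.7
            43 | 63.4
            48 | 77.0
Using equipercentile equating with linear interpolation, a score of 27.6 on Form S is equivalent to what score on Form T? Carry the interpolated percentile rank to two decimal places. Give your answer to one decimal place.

23.7

PR of 27.6 on Form S: 27.3 + (27.6 − 25)/(30 − 25) × (31.8 − 27.3) = 29.64
On Form T, PR 29.64 falls between score 23 (PR 27.6) and 28 (PR 42.7).
Interpolate: 23 + (29.64 − 27.6)/(42.7 − 27.6) × (28 − 23) = 23.7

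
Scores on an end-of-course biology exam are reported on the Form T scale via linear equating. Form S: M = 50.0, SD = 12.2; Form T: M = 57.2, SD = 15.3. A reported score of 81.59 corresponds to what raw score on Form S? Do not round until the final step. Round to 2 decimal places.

Invert y = (SD_Y/SD_X)(x − M_X) + M_Y:
x = (SD_X/SD_Y)(y − M_Y) + M_X = (12.2/15.3)(81.59 − 57.2) + 50.0
x = 0.797386 × 24.390 + 50.0 = 69.45

69.45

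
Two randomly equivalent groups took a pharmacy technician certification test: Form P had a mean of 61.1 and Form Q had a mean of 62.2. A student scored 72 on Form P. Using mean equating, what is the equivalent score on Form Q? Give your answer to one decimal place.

Mean equating: y = x + (M_Y − M_X) = 72 + (62.2 − 61.1) = 73.1

73.1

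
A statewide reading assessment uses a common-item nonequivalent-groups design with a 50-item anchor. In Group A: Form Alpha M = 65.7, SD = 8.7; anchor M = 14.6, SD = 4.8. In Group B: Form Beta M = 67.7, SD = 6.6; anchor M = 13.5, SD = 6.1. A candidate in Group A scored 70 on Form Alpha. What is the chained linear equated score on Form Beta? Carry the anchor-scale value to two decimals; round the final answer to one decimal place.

71.5

Form Alpha → anchor (Group A): v = (4.8/8.7)(70 − 65.7) + 14.6 = 16.97
anchor → Form Beta (Group B): y = (6.6/6.1)(16.97 − 13.5) + 67.7 = 71.5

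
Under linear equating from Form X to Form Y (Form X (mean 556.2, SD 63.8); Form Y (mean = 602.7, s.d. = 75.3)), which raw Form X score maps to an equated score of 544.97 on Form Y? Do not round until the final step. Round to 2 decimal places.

Invert y = (SD_Y/SD_X)(x − M_X) + M_Y:
x = (SD_X/SD_Y)(y − M_Y) + M_X = (63.8/75.3)(544.97 − 602.7) + 556.2
x = 0.847278 × -57.730 + 556.2 = 507.29

507.29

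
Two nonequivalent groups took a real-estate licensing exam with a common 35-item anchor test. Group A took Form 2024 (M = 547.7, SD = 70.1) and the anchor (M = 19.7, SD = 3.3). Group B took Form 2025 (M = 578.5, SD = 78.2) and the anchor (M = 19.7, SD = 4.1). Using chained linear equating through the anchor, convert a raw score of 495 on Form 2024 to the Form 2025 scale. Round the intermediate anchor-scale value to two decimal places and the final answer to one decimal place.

Form 2024 → anchor (Group A): v = (3.3/70.1)(495 − 547.7) + 19.7 = 17.22
anchor → Form 2025 (Group B): y = (78.2/4.1)(17.22 − 19.7) + 578.5 = 531.2

531.2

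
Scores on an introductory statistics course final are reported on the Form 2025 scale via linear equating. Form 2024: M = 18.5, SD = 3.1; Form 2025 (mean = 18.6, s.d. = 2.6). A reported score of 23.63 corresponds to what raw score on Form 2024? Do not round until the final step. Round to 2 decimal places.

Invert y = (SD_Y/SD_X)(x − M_X) + M_Y:
x = (SD_X/SD_Y)(y − M_Y) + M_X = (3.1/2.6)(23.63 − 18.6) + 18.5
x = 1.192308 × 5.030 + 18.5 = 24.50

24.50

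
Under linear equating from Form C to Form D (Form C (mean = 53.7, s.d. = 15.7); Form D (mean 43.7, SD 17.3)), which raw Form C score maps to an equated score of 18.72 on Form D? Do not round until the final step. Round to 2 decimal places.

Invert y = (SD_Y/SD_X)(x − M_X) + M_Y:
x = (SD_X/SD_Y)(y − M_Y) + M_X = (15.7/17.3)(18.72 − 43.7) + 53.7
x = 0.907514 × -24.980 + 53.7 = 31.03

31.03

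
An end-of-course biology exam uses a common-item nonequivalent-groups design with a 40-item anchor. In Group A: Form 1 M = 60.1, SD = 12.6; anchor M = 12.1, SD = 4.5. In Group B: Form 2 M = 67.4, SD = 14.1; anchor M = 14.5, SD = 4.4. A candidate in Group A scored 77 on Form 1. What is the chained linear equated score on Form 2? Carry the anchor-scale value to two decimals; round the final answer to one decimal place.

79.1

Form 1 → anchor (Group A): v = (4.5/12.6)(77 − 60.1) + 12.1 = 18.14
anchor → Form 2 (Group B): y = (14.1/4.4)(18.14 − 14.5) + 67.4 = 79.1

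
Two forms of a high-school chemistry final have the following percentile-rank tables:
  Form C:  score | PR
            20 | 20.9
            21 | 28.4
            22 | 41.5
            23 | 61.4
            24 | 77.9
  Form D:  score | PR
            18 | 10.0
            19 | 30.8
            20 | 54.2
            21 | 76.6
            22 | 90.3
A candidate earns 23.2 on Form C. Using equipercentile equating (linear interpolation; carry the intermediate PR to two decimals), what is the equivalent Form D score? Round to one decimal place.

20.5

PR of 23.2 on Form C: 61.4 + (23.2 − 23)/(24 − 23) × (77.9 − 61.4) = 64.70
On Form D, PR 64.70 falls between score 20 (PR 54.2) and 21 (PR 76.6).
Interpolate: 20 + (64.70 − 54.2)/(76.6 − 54.2) × (21 − 20) = 20.5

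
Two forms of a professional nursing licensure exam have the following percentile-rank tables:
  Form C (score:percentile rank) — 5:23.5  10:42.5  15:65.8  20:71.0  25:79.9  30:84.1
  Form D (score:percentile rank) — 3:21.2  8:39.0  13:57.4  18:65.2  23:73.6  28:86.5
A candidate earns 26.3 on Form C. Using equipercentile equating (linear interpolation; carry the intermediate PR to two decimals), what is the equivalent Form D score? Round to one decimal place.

PR of 26.3 on Form C: 79.9 + (26.3 − 25)/(30 − 25) × (84.1 − 79.9) = 80.99
On Form D, PR 80.99 falls between score 23 (PR 73.6) and 28 (PR 86.5).
Interpolate: 23 + (80.99 − 73.6)/(86.5 − 73.6) × (28 − 23) = 25.9

25.9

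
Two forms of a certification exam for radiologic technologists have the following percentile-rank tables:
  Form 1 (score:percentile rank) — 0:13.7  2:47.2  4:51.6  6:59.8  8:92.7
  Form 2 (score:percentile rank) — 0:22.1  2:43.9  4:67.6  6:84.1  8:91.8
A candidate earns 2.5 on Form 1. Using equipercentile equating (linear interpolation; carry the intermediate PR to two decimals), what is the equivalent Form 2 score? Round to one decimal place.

PR of 2.5 on Form 1: 47.2 + (2.5 − 2)/(4 − 2) × (51.6 − 47.2) = 48.30
On Form 2, PR 48.30 falls between score 2 (PR 43.9) and 4 (PR 67.6).
Interpolate: 2 + (48.30 − 43.9)/(67.6 − 43.9) × (4 − 2) = 2.4

2.4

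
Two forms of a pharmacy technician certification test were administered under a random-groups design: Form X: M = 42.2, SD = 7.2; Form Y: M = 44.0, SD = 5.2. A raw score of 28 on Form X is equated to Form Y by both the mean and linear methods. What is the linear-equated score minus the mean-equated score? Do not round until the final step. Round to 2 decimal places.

Mean-equated: 28 + (44.0 − 42.2) = 29.80
Linear-equated: (5.2/7.2)(28 − 42.2) + 44.0 = 33.744
Difference = 33.744 − 29.80 = 3.94

3.94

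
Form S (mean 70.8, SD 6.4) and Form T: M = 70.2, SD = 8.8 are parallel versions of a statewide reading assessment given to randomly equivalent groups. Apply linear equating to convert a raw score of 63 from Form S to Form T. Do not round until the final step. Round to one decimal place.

Linear equating: y = (SD_Y/SD_X)(x − M_X) + M_Y
y = (8.8/6.4)(63 − 70.8) + 70.2
y = 1.375000 × -7.8 + 70.2 = -10.7250 + 70.2 = 59.5

59.5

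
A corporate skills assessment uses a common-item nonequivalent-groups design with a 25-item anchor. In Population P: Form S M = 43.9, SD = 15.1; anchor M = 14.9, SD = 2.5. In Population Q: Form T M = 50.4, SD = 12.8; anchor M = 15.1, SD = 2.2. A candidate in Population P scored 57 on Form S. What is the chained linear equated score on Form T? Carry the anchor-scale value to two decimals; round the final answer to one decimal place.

Form S → anchor (Population P): v = (2.5/15.1)(57 − 43.9) + 14.9 = 17.07
anchor → Form T (Population Q): y = (12.8/2.2)(17.07 − 15.1) + 50.4 = 61.9

61.9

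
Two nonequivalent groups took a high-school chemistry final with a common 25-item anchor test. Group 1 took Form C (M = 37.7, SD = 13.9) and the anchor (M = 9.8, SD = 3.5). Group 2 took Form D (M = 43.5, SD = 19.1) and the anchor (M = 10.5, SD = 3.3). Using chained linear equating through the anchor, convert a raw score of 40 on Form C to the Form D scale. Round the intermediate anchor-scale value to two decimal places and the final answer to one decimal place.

42.8

Form C → anchor (Group 1): v = (3.5/13.9)(40 − 37.7) + 9.8 = 10.38
anchor → Form D (Group 2): y = (19.1/3.3)(10.38 − 10.5) + 43.5 = 42.8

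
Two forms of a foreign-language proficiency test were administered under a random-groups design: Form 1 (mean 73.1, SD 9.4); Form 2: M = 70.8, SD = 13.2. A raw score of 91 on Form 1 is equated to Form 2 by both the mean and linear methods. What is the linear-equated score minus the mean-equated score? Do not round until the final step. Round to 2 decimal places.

7.24

Mean-equated: 91 + (70.8 − 73.1) = 88.70
Linear-equated: (13.2/9.4)(91 − 73.1) + 70.8 = 95.936
Difference = 95.936 − 88.70 = 7.24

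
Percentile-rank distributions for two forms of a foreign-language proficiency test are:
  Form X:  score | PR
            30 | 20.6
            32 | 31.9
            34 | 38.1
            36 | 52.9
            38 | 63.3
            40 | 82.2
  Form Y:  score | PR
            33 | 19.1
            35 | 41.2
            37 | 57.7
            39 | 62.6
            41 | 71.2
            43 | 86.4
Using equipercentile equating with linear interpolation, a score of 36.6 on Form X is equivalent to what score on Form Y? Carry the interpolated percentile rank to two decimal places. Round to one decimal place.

PR of 36.6 on Form X: 52.9 + (36.6 − 36)/(38 − 36) × (63.3 − 52.9) = 56.02
On Form Y, PR 56.02 falls between score 35 (PR 41.2) and 37 (PR 57.7).
Interpolate: 35 + (56.02 − 41.2)/(57.7 − 41.2) × (37 − 35) = 36.8

36.8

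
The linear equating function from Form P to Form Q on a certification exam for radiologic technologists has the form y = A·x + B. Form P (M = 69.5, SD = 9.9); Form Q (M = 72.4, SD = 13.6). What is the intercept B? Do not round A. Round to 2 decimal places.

A = SD_Y / SD_X = 13.6 / 9.9 = 1.373737
B = M_Y − A·M_X = 72.4 − 1.373737 × 69.5 = -23.07

-23.07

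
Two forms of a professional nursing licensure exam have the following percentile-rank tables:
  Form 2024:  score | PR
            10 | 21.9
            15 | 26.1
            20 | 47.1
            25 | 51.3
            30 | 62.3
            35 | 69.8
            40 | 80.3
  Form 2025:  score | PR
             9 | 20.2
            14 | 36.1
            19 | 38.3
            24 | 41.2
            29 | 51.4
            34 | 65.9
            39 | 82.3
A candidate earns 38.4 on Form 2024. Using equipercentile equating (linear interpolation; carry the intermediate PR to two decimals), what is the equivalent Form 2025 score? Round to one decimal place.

PR of 38.4 on Form 2024: 69.8 + (38.4 − 35)/(40 − 35) × (80.3 − 69.8) = 76.94
On Form 2025, PR 76.94 falls between score 34 (PR 65.9) and 39 (PR 82.3).
Interpolate: 34 + (76.94 − 65.9)/(82.3 − 65.9) × (39 − 34) = 37.4

37.4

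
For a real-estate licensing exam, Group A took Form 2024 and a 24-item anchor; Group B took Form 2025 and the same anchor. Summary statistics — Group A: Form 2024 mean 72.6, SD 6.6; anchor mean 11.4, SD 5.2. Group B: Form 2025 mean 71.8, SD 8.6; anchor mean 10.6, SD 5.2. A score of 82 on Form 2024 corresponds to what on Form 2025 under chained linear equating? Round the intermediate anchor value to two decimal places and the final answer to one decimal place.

Form 2024 → anchor (Group A): v = (5.2/6.6)(82 − 72.6) + 11.4 = 18.81
anchor → Form 2025 (Group B): y = (8.6/5.2)(18.81 − 10.6) + 71.8 = 85.4

85.4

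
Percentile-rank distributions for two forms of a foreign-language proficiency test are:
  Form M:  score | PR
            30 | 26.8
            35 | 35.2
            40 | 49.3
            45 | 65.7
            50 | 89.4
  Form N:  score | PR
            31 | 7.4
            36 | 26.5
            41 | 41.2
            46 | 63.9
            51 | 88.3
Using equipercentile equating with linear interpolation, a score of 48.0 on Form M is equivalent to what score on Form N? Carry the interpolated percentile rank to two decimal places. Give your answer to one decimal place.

PR of 48.0 on Form M: 65.7 + (48.0 − 45)/(50 − 45) × (89.4 − 65.7) = 79.92
On Form N, PR 79.92 falls between score 46 (PR 63.9) and 51 (PR 88.3).
Interpolate: 46 + (79.92 − 63.9)/(88.3 − 63.9) × (51 − 46) = 49.3

49.3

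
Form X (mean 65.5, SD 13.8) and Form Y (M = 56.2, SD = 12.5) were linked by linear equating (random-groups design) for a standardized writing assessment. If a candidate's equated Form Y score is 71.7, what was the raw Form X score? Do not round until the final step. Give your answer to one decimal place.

82.6

Invert y = (SD_Y/SD_X)(x − M_X) + M_Y:
x = (SD_X/SD_Y)(y − M_Y) + M_X = (13.8/12.5)(71.7 − 56.2) + 65.5
x = 1.104000 × 15.500 + 65.5 = 82.6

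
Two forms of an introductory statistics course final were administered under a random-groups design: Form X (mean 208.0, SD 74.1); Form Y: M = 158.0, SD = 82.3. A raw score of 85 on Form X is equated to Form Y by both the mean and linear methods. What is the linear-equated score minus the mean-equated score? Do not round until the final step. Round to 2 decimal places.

Mean-equated: 85 + (158.0 − 208.0) = 35.00
Linear-equated: (82.3/74.1)(85 − 208.0) + 158.0 = 21.389
Difference = 21.389 − 35.00 = -13.61

-13.61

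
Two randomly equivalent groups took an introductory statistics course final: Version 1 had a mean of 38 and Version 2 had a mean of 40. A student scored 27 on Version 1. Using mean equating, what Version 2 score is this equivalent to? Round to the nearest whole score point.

Mean equating: y = x + (M_Y − M_X) = 27 + (40 − 38) = 29

29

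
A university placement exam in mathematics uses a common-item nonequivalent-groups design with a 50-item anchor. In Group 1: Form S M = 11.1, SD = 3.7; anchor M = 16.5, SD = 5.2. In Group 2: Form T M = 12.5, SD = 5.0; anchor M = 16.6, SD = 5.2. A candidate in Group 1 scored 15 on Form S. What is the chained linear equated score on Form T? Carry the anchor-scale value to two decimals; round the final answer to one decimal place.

17.7

Form S → anchor (Group 1): v = (5.2/3.7)(15 − 11.1) + 16.5 = 21.98
anchor → Form T (Group 2): y = (5.0/5.2)(21.98 − 16.6) + 12.5 = 17.7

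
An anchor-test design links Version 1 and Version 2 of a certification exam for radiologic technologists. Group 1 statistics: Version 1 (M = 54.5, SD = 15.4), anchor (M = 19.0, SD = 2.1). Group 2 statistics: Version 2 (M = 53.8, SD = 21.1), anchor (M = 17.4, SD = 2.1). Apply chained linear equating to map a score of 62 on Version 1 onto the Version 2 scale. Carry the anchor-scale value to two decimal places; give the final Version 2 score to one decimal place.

Version 1 → anchor (Group 1): v = (2.1/15.4)(62 − 54.5) + 19.0 = 20.02
anchor → Version 2 (Group 2): y = (21.1/2.1)(20.02 − 17.4) + 53.8 = 80.1

80.1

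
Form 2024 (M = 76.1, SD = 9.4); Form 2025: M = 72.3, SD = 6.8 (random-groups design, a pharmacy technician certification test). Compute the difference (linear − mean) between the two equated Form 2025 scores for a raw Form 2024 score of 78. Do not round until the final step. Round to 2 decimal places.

Mean-equated: 78 + (72.3 − 76.1) = 74.20
Linear-equated: (6.8/9.4)(78 − 76.1) + 72.3 = 73.674
Difference = 73.674 − 74.20 = -0.53

-0.53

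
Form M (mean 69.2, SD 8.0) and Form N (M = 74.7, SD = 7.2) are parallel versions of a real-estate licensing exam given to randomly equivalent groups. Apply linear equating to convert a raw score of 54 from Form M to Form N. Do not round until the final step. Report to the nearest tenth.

61.0

Linear equating: y = (SD_Y/SD_X)(x − M_X) + M_Y
y = (7.2/8.0)(54 − 69.2) + 74.7
y = 0.900000 × -15.2 + 74.7 = -13.6800 + 74.7 = 61.0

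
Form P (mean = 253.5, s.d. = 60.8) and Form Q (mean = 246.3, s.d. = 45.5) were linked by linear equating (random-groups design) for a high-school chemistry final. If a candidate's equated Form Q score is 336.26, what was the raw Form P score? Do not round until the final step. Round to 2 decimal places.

Invert y = (SD_Y/SD_X)(x − M_X) + M_Y:
x = (SD_X/SD_Y)(y − M_Y) + M_X = (60.8/45.5)(336.26 − 246.3) + 253.5
x = 1.336264 × 89.960 + 253.5 = 373.71

373.71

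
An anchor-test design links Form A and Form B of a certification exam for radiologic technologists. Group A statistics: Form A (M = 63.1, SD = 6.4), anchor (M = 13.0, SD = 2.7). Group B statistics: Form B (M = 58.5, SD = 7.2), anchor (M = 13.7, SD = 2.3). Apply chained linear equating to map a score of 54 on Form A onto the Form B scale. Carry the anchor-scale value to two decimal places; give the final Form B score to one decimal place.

Form A → anchor (Group A): v = (2.7/6.4)(54 − 63.1) + 13.0 = 9.16
anchor → Form B (Group B): y = (7.2/2.3)(9.16 − 13.7) + 58.5 = 44.3

44.3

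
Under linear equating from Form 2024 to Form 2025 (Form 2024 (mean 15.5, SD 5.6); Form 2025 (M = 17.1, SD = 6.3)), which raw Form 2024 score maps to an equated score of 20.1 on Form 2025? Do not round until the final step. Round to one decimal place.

Invert y = (SD_Y/SD_X)(x − M_X) + M_Y:
x = (SD_X/SD_Y)(y − M_Y) + M_X = (5.6/6.3)(20.1 − 17.1) + 15.5
x = 0.888889 × 3.000 + 15.5 = 18.2

18.2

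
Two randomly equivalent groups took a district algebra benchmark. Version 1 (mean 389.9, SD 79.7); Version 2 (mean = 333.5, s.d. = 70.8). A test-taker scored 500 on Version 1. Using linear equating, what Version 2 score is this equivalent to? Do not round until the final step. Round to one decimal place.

431.3

Linear equating: y = (SD_Y/SD_X)(x − M_X) + M_Y
y = (70.8/79.7)(500 − 389.9) + 333.5
y = 0.888331 × 110.1 + 333.5 = 97.8053 + 333.5 = 431.3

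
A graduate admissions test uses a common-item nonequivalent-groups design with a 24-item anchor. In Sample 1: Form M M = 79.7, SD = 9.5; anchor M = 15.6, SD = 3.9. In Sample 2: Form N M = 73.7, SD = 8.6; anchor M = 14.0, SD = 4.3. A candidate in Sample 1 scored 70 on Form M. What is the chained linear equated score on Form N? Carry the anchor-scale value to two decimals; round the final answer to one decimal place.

Form M → anchor (Sample 1): v = (3.9/9.5)(70 − 79.7) + 15.6 = 11.62
anchor → Form N (Sample 2): y = (8.6/4.3)(11.62 − 14.0) + 73.7 = 68.9

68.9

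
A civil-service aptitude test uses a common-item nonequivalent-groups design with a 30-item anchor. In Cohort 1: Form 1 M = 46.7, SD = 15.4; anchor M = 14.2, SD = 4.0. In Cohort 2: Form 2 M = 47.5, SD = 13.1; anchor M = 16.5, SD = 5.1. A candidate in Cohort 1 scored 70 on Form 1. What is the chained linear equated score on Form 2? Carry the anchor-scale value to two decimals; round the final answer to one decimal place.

57.1

Form 1 → anchor (Cohort 1): v = (4.0/15.4)(70 − 46.7) + 14.2 = 20.25
anchor → Form 2 (Cohort 2): y = (13.1/5.1)(20.25 − 16.5) + 47.5 = 57.1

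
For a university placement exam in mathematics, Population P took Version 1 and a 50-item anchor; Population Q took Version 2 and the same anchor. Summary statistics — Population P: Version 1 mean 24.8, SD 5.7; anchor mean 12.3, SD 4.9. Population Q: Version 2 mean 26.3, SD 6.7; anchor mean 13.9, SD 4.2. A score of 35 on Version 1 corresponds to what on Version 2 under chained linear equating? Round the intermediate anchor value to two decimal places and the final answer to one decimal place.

Version 1 → anchor (Population P): v = (4.9/5.7)(35 − 24.8) + 12.3 = 21.07
anchor → Version 2 (Population Q): y = (6.7/4.2)(21.07 − 13.9) + 26.3 = 37.7

37.7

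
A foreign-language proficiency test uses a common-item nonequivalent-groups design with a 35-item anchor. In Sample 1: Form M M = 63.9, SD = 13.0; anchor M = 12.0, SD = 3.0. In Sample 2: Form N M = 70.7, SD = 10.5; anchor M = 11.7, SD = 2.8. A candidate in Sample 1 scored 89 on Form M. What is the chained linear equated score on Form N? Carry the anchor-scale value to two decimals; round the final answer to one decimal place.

Form M → anchor (Sample 1): v = (3.0/13.0)(89 − 63.9) + 12.0 = 17.79
anchor → Form N (Sample 2): y = (10.5/2.8)(17.79 − 11.7) + 70.7 = 93.5

93.5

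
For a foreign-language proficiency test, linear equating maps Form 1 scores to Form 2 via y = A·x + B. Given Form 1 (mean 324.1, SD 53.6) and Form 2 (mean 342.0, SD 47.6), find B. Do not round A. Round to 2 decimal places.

A = SD_Y / SD_X = 47.6 / 53.6 = 0.888060
B = M_Y − A·M_X = 342.0 − 0.888060 × 324.1 = 54.18

54.18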